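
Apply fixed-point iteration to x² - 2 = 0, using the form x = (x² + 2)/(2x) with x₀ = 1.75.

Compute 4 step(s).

Equation: x² - 2 = 0
Fixed-point form: x = (x² + 2)/(2x)
x₀ = 1.75

x_1 = g(1.750000) = 1.446429
x_2 = g(1.446429) = 1.414572
x_3 = g(1.414572) = 1.414214
x_4 = g(1.414214) = 1.414214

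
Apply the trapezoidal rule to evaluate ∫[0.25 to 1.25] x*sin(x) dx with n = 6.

f(x) = x*sin(x)
a = 0.25, b = 1.25, n = 6
h = (b - a)/n = 0.166667

Trapezoidal rule: (h/2)[f(x₀) + 2f(x₁) + 2f(x₂) + ... + f(xₙ)]

x_0 = 0.2500, f(x_0) = 0.061851, coefficient = 1
x_1 = 0.4167, f(x_1) = 0.168631, coefficient = 2
x_2 = 0.5833, f(x_2) = 0.321305, coefficient = 2
x_3 = 0.7500, f(x_3) = 0.511229, coefficient = 2
x_4 = 0.9167, f(x_4) = 0.727446, coefficient = 2
x_5 = 1.0833, f(x_5) = 0.957151, coefficient = 2
x_6 = 1.2500, f(x_6) = 1.186231, coefficient = 1

I ≈ (0.166667/2) × 6.619607 = 0.551634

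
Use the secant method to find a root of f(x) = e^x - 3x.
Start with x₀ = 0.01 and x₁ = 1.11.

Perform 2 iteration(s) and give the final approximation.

f(x) = e^x - 3x
x₀ = 0.01, x₁ = 1.11

Secant formula: x_{n+1} = x_n - f(x_n)(x_n - x_{n-1})/(f(x_n) - f(x_{n-1}))

Iteration 1:
  f(0.010000) = 0.980050
  f(1.110000) = -0.295642
  x_2 = 1.110000 - (-0.295642)×(1.110000 - 0.010000)/(-0.295642 - 0.980050)
       = 0.855075
Iteration 2:
  f(1.110000) = -0.295642
  f(0.855075) = -0.213674
  x_3 = 0.855075 - (-0.213674)×(0.855075 - 1.110000)/(-0.213674 - (-0.295642))
       = 0.190531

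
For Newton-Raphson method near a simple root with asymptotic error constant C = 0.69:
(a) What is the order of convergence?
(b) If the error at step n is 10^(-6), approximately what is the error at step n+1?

(a) Newton-Raphson has quadratic (order 2) convergence near simple roots.
    This means |e_{n+1}| ≈ C|e_n|².

(b) With |e_n| = 10^(-6) and C = 0.69:
    |e_{n+1}| ≈ 0.69 × (10^(-6))² = 0.69 × 10^(-12)

(a) 2 (quadratic); (b) |e_{n+1}| ≈ 6.900e-13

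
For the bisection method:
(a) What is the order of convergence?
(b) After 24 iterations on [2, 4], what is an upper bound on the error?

(a) Bisection has linear (order 1) convergence; the error is halved each step.

(b) Error bound = (b-a)/2^n = (4 - 2)/2^{24}
    = 2/2^{24}

(a) 1 (linear); (b) error ≤ 1.19e-07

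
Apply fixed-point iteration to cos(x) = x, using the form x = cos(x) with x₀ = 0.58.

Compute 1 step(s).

Equation: cos(x) = x
Fixed-point form: x = cos(x)
x₀ = 0.58

x_1 = g(0.580000) = 0.836463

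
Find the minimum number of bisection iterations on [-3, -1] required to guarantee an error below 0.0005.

We need (b-a)/2^n ≤ 0.0005
(-1 - (-3))/2^n ≤ 0.0005
2/2^n ≤ 0.0005
2^n ≥ 4000
n ≥ log₂(4000) = 11.97
n ≥ 12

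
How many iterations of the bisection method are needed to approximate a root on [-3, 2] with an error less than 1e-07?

We need (b-a)/2^n ≤ 1e-07
(2 - (-3))/2^n ≤ 1e-07
5/2^n ≤ 1e-07
2^n ≥ 50000000
n ≥ log₂(50000000) = 25.58
n ≥ 26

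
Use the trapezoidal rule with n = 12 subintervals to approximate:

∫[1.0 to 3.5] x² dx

f(x) = x²
a = 1.0, b = 3.5, n = 12
h = (b - a)/n = 0.208333

Trapezoidal rule: (h/2)[f(x₀) + 2f(x₁) + 2f(x₂) + ... + f(xₙ)]

x_0 = 1.0000, f(x_0) = 1.000000, coefficient = 1
x_1 = 1.2083, f(x_1) = 1.460069, coefficient = 2
x_2 = 1.4167, f(x_2) = 2.006944, coefficient = 2
x_3 = 1.6250, f(x_3) = 2.640625, coefficient = 2
x_4 = 1.8333, f(x_4) = 3.361111, coefficient = 2
x_5 = 2.0417, f(x_5) = 4.168403, coefficient = 2
x_6 = 2.2500, f(x_6) = 5.062500, coefficient = 2
x_7 = 2.4583, f(x_7) = 6.043403, coefficient = 2
x_8 = 2.6667, f(x_8) = 7.111111, coefficient = 2
x_9 = 2.8750, f(x_9) = 8.265625, coefficient = 2
x_10 = 3.0833, f(x_10) = 9.506944, coefficient = 2
x_11 = 3.2917, f(x_11) = 10.835069, coefficient = 2
x_12 = 3.5000, f(x_12) = 12.250000, coefficient = 1

I ≈ (0.208333/2) × 134.173611 = 13.976418
Exact value: 13.958333
Error: 0.018084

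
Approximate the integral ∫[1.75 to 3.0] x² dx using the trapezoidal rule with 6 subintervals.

f(x) = x²
a = 1.75, b = 3.0, n = 6
h = (b - a)/n = 0.208333

Trapezoidal rule: (h/2)[f(x₀) + 2f(x₁) + 2f(x₂) + ... + f(xₙ)]

x_0 = 1.7500, f(x_0) = 3.062500, coefficient = 1
x_1 = 1.9583, f(x_1) = 3.835069, coefficient = 2
x_2 = 2.1667, f(x_2) = 4.694444, coefficient = 2
x_3 = 2.3750, f(x_3) = 5.640625, coefficient = 2
x_4 = 2.5833, f(x_4) = 6.673611, coefficient = 2
x_5 = 2.7917, f(x_5) = 7.793403, coefficient = 2
x_6 = 3.0000, f(x_6) = 9.000000, coefficient = 1

I ≈ (0.208333/2) × 69.336806 = 7.222584
Exact value: 7.213542
Error: 0.009042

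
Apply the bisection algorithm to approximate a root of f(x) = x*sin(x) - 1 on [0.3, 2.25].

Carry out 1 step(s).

f(x) = x*sin(x) - 1
Initial interval: [0.3, 2.25]

Iteration 1:
  c_1 = (0.300000 + 2.250000)/2 = 1.275000
  f(c_1) = f(1.275000) = 0.219627
  f(a) × f(c) < 0, new interval: [0.300000, 1.275000]

After 1 iteration(s), the approximation is c_1 = 1.275000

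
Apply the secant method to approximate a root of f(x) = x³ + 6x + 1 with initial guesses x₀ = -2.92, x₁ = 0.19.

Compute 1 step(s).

f(x) = x³ + 6x + 1
x₀ = -2.92, x₁ = 0.19

Secant formula: x_{n+1} = x_n - f(x_n)(x_n - x_{n-1})/(f(x_n) - f(x_{n-1}))

Iteration 1:
  f(-2.920000) = -41.417088
  f(0.190000) = 2.146859
  x_2 = 0.190000 - 2.146859×(0.190000 - (-2.920000))/(2.146859 - (-41.417088))
       = 0.036737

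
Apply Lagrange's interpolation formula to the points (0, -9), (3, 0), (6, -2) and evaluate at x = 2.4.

Lagrange interpolation formula:
P(x) = Σ yᵢ × Lᵢ(x)
where Lᵢ(x) = Π_{j≠i} (x - xⱼ)/(xᵢ - xⱼ)

L_0(2.4) = (2.4 - 3)/(0 - 3) × (2.4 - 6)/(0 - 6) = 0.120000
L_1(2.4) = (2.4 - 0)/(3 - 0) × (2.4 - 6)/(3 - 6) = 0.960000
L_2(2.4) = (2.4 - 0)/(6 - 0) × (2.4 - 3)/(6 - 3) = -0.080000

P(2.4) = (-9)×L_0(2.4) + 0×L_1(2.4) + (-2)×L_2(2.4)
P(2.4) = -0.920000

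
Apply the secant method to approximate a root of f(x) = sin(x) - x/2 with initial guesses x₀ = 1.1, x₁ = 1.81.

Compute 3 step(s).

f(x) = sin(x) - x/2
x₀ = 1.1, x₁ = 1.81

Secant formula: x_{n+1} = x_n - f(x_n)(x_n - x_{n-1})/(f(x_n) - f(x_{n-1}))

Iteration 1:
  f(1.100000) = 0.341207
  f(1.810000) = 0.066527
  x_2 = 1.810000 - 0.066527×(1.810000 - 1.100000)/(0.066527 - 0.341207)
       = 1.981960
Iteration 2:
  f(1.810000) = 0.066527
  f(1.981960) = -0.074324
  x_3 = 1.981960 - (-0.074324)×(1.981960 - 1.810000)/(-0.074324 - 0.066527)
       = 1.891221
Iteration 3:
  f(1.981960) = -0.074324
  f(1.891221) = 0.003492
  x_4 = 1.891221 - 0.003492×(1.891221 - 1.981960)/(0.003492 - (-0.074324))
       = 1.895292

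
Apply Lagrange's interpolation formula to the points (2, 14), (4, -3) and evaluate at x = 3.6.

Lagrange interpolation formula:
P(x) = Σ yᵢ × Lᵢ(x)
where Lᵢ(x) = Π_{j≠i} (x - xⱼ)/(xᵢ - xⱼ)

L_0(3.6) = (3.6 - 4)/(2 - 4) = 0.200000
L_1(3.6) = (3.6 - 2)/(4 - 2) = 0.800000

P(3.6) = 14×L_0(3.6) + (-3)×L_1(3.6)
P(3.6) = 0.400000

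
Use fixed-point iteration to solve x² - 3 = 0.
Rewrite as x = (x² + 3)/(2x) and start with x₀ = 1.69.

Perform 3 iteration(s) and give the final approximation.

Equation: x² - 3 = 0
Fixed-point form: x = (x² + 3)/(2x)
x₀ = 1.69

x_1 = g(1.690000) = 1.732574
x_2 = g(1.732574) = 1.732051
x_3 = g(1.732051) = 1.732051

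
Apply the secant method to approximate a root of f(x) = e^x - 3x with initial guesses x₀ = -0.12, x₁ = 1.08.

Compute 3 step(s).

f(x) = e^x - 3x
x₀ = -0.12, x₁ = 1.08

Secant formula: x_{n+1} = x_n - f(x_n)(x_n - x_{n-1})/(f(x_n) - f(x_{n-1}))

Iteration 1:
  f(-0.120000) = 1.246920
  f(1.080000) = -0.295320
  x_2 = 1.080000 - (-0.295320)×(1.080000 - (-0.120000))/(-0.295320 - 1.246920)
       = 0.850215
Iteration 2:
  f(1.080000) = -0.295320
  f(0.850215) = -0.210495
  x_3 = 0.850215 - (-0.210495)×(0.850215 - 1.080000)/(-0.210495 - (-0.295320))
       = 0.280002
Iteration 3:
  f(0.850215) = -0.210495
  f(0.280002) = 0.483126
  x_4 = 0.280002 - 0.483126×(0.280002 - 0.850215)/(0.483126 - (-0.210495))
       = 0.677171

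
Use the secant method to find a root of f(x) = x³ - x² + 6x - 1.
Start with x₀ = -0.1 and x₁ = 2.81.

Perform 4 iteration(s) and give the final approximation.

f(x) = x³ - x² + 6x - 1
x₀ = -0.1, x₁ = 2.81

Secant formula: x_{n+1} = x_n - f(x_n)(x_n - x_{n-1})/(f(x_n) - f(x_{n-1}))

Iteration 1:
  f(-0.100000) = -1.611000
  f(2.810000) = 30.151941
  x_2 = 2.810000 - 30.151941×(2.810000 - (-0.100000))/(30.151941 - (-1.611000))
       = 0.047594
Iteration 2:
  f(2.810000) = 30.151941
  f(0.047594) = -0.716595
  x_3 = 0.047594 - (-0.716595)×(0.047594 - 2.810000)/(-0.716595 - 30.151941)
       = 0.111721
Iteration 3:
  f(0.047594) = -0.716595
  f(0.111721) = -0.340759
  x_4 = 0.111721 - (-0.340759)×(0.111721 - 0.047594)/(-0.340759 - (-0.716595))
       = 0.169864
Iteration 4:
  f(0.111721) = -0.340759
  f(0.169864) = -0.004769
  x_5 = 0.169864 - (-0.004769)×(0.169864 - 0.111721)/(-0.004769 - (-0.340759))
       = 0.170689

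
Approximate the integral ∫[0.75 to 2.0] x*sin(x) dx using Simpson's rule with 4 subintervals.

f(x) = x*sin(x)
a = 0.75, b = 2.0, n = 4
h = (b - a)/n = 0.312500

Simpson's rule: (h/3)[f(x₀) + 4f(x₁) + 2f(x₂) + ... + f(xₙ)]

x_0 = 0.7500, f(x_0) = 0.511229, coefficient = 1
x_1 = 1.0625, f(x_1) = 0.928173, coefficient = 4
x_2 = 1.3750, f(x_2) = 1.348728, coefficient = 2
x_3 = 1.6875, f(x_3) = 1.676021, coefficient = 4
x_4 = 2.0000, f(x_4) = 1.818595, coefficient = 1

I ≈ (0.312500/3) × 15.444059 = 1.608756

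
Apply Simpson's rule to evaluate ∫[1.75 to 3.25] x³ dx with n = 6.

f(x) = x³
a = 1.75, b = 3.25, n = 6
h = (b - a)/n = 0.250000

Simpson's rule: (h/3)[f(x₀) + 4f(x₁) + 2f(x₂) + ... + f(xₙ)]

x_0 = 1.7500, f(x_0) = 5.359375, coefficient = 1
x_1 = 2.0000, f(x_1) = 8.000000, coefficient = 4
x_2 = 2.2500, f(x_2) = 11.390625, coefficient = 2
x_3 = 2.5000, f(x_3) = 15.625000, coefficient = 4
x_4 = 2.7500, f(x_4) = 20.796875, coefficient = 2
x_5 = 3.0000, f(x_5) = 27.000000, coefficient = 4
x_6 = 3.2500, f(x_6) = 34.328125, coefficient = 1

I ≈ (0.250000/3) × 306.562500 = 25.546875
Exact value: 25.546875
Error: 0.000000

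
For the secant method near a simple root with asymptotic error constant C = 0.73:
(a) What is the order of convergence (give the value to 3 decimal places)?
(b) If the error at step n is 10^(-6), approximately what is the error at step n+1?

(a) Secant method has superlinear convergence with order φ = (1+√5)/2 ≈ 1.618.
    This means |e_{n+1}| ≈ C|e_n|^1.618.

(b) With |e_n| = 10^(-6) and C = 0.73:
    |e_{n+1}| ≈ 0.73 × (10^(-6))^1.618 = 0.73 × 10^(-9.71)

(a) ≈ 1.618 (golden ratio); (b) |e_{n+1}| ≈ 1.429e-10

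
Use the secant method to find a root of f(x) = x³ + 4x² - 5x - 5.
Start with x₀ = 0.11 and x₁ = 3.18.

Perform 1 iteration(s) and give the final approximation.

f(x) = x³ + 4x² - 5x - 5
x₀ = 0.11, x₁ = 3.18

Secant formula: x_{n+1} = x_n - f(x_n)(x_n - x_{n-1})/(f(x_n) - f(x_{n-1}))

Iteration 1:
  f(0.110000) = -5.500269
  f(3.180000) = 51.707032
  x_2 = 3.180000 - 51.707032×(3.180000 - 0.110000)/(51.707032 - (-5.500269))
       = 0.405169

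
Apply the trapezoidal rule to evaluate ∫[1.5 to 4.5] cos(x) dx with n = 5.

f(x) = cos(x)
a = 1.5, b = 4.5, n = 5
h = (b - a)/n = 0.600000

Trapezoidal rule: (h/2)[f(x₀) + 2f(x₁) + 2f(x₂) + ... + f(xₙ)]

x_0 = 1.5000, f(x_0) = 0.070737, coefficient = 1
x_1 = 2.1000, f(x_1) = -0.504846, coefficient = 2
x_2 = 2.7000, f(x_2) = -0.904072, coefficient = 2
x_3 = 3.3000, f(x_3) = -0.987480, coefficient = 2
x_4 = 3.9000, f(x_4) = -0.725932, coefficient = 2
x_5 = 4.5000, f(x_5) = -0.210796, coefficient = 1

I ≈ (0.600000/2) × -6.384719 = -1.915416
Exact value: -1.975025
Error: 0.059609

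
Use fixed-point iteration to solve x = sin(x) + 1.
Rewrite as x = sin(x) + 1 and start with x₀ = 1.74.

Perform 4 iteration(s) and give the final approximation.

Equation: x = sin(x) + 1
Fixed-point form: x = sin(x) + 1
x₀ = 1.74

x_1 = g(1.740000) = 1.985719
x_2 = g(1.985719) = 1.915147
x_3 = g(1.915147) = 1.941295
x_4 = g(1.941295) = 1.932147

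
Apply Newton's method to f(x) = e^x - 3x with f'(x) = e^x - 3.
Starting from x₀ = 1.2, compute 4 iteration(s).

f(x) = e^x - 3x
f'(x) = e^x - 3
x₀ = 1.2

Newton-Raphson formula: x_{n+1} = x_n - f(x_n)/f'(x_n)

Iteration 1:
  f(1.200000) = -0.279883
  f'(1.200000) = 0.320117
  x_1 = 1.200000 - (-0.279883)/0.320117 = 2.074315
Iteration 2:
  f(2.074315) = 1.736148
  f'(2.074315) = 4.959094
  x_2 = 2.074315 - 1.736148/4.959094 = 1.724221
Iteration 3:
  f(1.724221) = 0.435488
  f'(1.724221) = 2.608152
  x_3 = 1.724221 - 0.435488/2.608152 = 1.557249
Iteration 4:
  f(1.557249) = 0.074001
  f'(1.557249) = 1.745749
  x_4 = 1.557249 - 0.074001/1.745749 = 1.514860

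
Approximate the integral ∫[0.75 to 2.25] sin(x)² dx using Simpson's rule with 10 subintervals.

f(x) = sin(x)²
a = 0.75, b = 2.25, n = 10
h = (b - a)/n = 0.150000

Simpson's rule: (h/3)[f(x₀) + 4f(x₁) + 2f(x₂) + ... + f(xₙ)]

x_0 = 0.7500, f(x_0) = 0.464631, coefficient = 1
x_1 = 0.9000, f(x_1) = 0.613601, coefficient = 4
x_2 = 1.0500, f(x_2) = 0.752423, coefficient = 2
x_3 = 1.2000, f(x_3) = 0.868697, coefficient = 4
x_4 = 1.3500, f(x_4) = 0.952036, coefficient = 2
x_5 = 1.5000, f(x_5) = 0.994996, coefficient = 4
x_6 = 1.6500, f(x_6) = 0.993740, coefficient = 2
x_7 = 1.8000, f(x_7) = 0.948379, coefficient = 4
x_8 = 1.9500, f(x_8) = 0.862966, coefficient = 2
x_9 = 2.1000, f(x_9) = 0.745130, coefficient = 4
x_10 = 2.2500, f(x_10) = 0.605398, coefficient = 1

I ≈ (0.150000/3) × 24.875575 = 1.243779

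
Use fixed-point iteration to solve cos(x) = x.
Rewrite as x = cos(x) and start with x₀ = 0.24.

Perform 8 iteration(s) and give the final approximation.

Equation: cos(x) = x
Fixed-point form: x = cos(x)
x₀ = 0.24

x_1 = g(0.240000) = 0.971338
x_2 = g(0.971338) = 0.564195
x_3 = g(0.564195) = 0.845019
x_4 = g(0.845019) = 0.663717
x_5 = g(0.663717) = 0.787708
x_6 = g(0.787708) = 0.705472
x_7 = g(0.705472) = 0.761306
x_8 = g(0.761306) = 0.723936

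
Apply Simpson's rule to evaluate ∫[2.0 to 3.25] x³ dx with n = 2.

f(x) = x³
a = 2.0, b = 3.25, n = 2
h = (b - a)/n = 0.625000

Simpson's rule: (h/3)[f(x₀) + 4f(x₁) + 2f(x₂) + ... + f(xₙ)]

x_0 = 2.0000, f(x_0) = 8.000000, coefficient = 1
x_1 = 2.6250, f(x_1) = 18.087891, coefficient = 4
x_2 = 3.2500, f(x_2) = 34.328125, coefficient = 1

I ≈ (0.625000/3) × 114.679688 = 23.891602
Exact value: 23.891602
Error: 0.000000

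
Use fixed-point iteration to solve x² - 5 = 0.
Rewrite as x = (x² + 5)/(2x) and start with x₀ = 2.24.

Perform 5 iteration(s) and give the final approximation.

Equation: x² - 5 = 0
Fixed-point form: x = (x² + 5)/(2x)
x₀ = 2.24

x_1 = g(2.240000) = 2.236071
x_2 = g(2.236071) = 2.236068
x_3 = g(2.236068) = 2.236068
x_4 = g(2.236068) = 2.236068
x_5 = g(2.236068) = 2.236068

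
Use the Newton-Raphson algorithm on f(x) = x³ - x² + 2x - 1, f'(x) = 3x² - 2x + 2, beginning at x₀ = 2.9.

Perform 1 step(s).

f(x) = x³ - x² + 2x - 1
f'(x) = 3x² - 2x + 2
x₀ = 2.9

Newton-Raphson formula: x_{n+1} = x_n - f(x_n)/f'(x_n)

Iteration 1:
  f(2.900000) = 20.779000
  f'(2.900000) = 21.430000
  x_1 = 2.900000 - 20.779000/21.430000 = 1.930378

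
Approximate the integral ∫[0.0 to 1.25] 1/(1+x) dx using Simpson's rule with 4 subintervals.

f(x) = 1/(1+x)
a = 0.0, b = 1.25, n = 4
h = (b - a)/n = 0.312500

Simpson's rule: (h/3)[f(x₀) + 4f(x₁) + 2f(x₂) + ... + f(xₙ)]

x_0 = 0.0000, f(x_0) = 1.000000, coefficient = 1
x_1 = 0.3125, f(x_1) = 0.761905, coefficient = 4
x_2 = 0.6250, f(x_2) = 0.615385, coefficient = 2
x_3 = 0.9375, f(x_3) = 0.516129, coefficient = 4
x_4 = 1.2500, f(x_4) = 0.444444, coefficient = 1

I ≈ (0.312500/3) × 7.787349 = 0.811182
Exact value: 0.810930
Error: 0.000252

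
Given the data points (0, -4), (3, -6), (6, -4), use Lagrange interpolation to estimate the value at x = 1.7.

Lagrange interpolation formula:
P(x) = Σ yᵢ × Lᵢ(x)
where Lᵢ(x) = Π_{j≠i} (x - xⱼ)/(xᵢ - xⱼ)

L_0(1.7) = (1.7 - 3)/(0 - 3) × (1.7 - 6)/(0 - 6) = 0.310556
L_1(1.7) = (1.7 - 0)/(3 - 0) × (1.7 - 6)/(3 - 6) = 0.812222
L_2(1.7) = (1.7 - 0)/(6 - 0) × (1.7 - 3)/(6 - 3) = -0.122778

P(1.7) = (-4)×L_0(1.7) + (-6)×L_1(1.7) + (-4)×L_2(1.7)
P(1.7) = -5.624444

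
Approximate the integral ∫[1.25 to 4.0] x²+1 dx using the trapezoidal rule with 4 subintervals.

f(x) = x²+1
a = 1.25, b = 4.0, n = 4
h = (b - a)/n = 0.687500

Trapezoidal rule: (h/2)[f(x₀) + 2f(x₁) + 2f(x₂) + ... + f(xₙ)]

x_0 = 1.2500, f(x_0) = 2.562500, coefficient = 1
x_1 = 1.9375, f(x_1) = 4.753906, coefficient = 2
x_2 = 2.6250, f(x_2) = 7.890625, coefficient = 2
x_3 = 3.3125, f(x_3) = 11.972656, coefficient = 2
x_4 = 4.0000, f(x_4) = 17.000000, coefficient = 1

I ≈ (0.687500/2) × 68.796875 = 23.648926
Exact value: 23.432292
Error: 0.216634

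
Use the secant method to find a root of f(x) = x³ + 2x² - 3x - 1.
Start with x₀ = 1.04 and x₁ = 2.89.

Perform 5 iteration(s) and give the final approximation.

f(x) = x³ + 2x² - 3x - 1
x₀ = 1.04, x₁ = 2.89

Secant formula: x_{n+1} = x_n - f(x_n)(x_n - x_{n-1})/(f(x_n) - f(x_{n-1}))

Iteration 1:
  f(1.040000) = -0.831936
  f(2.890000) = 31.171769
  x_2 = 2.890000 - 31.171769×(2.890000 - 1.040000)/(31.171769 - (-0.831936))
       = 1.088091
Iteration 2:
  f(2.890000) = 31.171769
  f(1.088091) = -0.608154
  x_3 = 1.088091 - (-0.608154)×(1.088091 - 2.890000)/(-0.608154 - 31.171769)
       = 1.122573
Iteration 3:
  f(1.088091) = -0.608154
  f(1.122573) = -0.432747
  x_4 = 1.122573 - (-0.432747)×(1.122573 - 1.088091)/(-0.432747 - (-0.608154))
       = 1.207644
Iteration 4:
  f(1.122573) = -0.432747
  f(1.207644) = 0.055107
  x_5 = 1.207644 - 0.055107×(1.207644 - 1.122573)/(0.055107 - (-0.432747))
       = 1.198034
Iteration 5:
  f(1.207644) = 0.055107
  f(1.198034) = -0.004009
  x_6 = 1.198034 - (-0.004009)×(1.198034 - 1.207644)/(-0.004009 - 0.055107)
       = 1.198686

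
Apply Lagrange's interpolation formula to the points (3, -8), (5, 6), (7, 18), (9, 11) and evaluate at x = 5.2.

Lagrange interpolation formula:
P(x) = Σ yᵢ × Lᵢ(x)
where Lᵢ(x) = Π_{j≠i} (x - xⱼ)/(xᵢ - xⱼ)

L_0(5.2) = (5.2 - 5)/(3 - 5) × (5.2 - 7)/(3 - 7) × (5.2 - 9)/(3 - 9) = -0.028500
L_1(5.2) = (5.2 - 3)/(5 - 3) × (5.2 - 7)/(5 - 7) × (5.2 - 9)/(5 - 9) = 0.940500
L_2(5.2) = (5.2 - 3)/(7 - 3) × (5.2 - 5)/(7 - 5) × (5.2 - 9)/(7 - 9) = 0.104500
L_3(5.2) = (5.2 - 3)/(9 - 3) × (5.2 - 5)/(9 - 5) × (5.2 - 7)/(9 - 7) = -0.016500

P(5.2) = (-8)×L_0(5.2) + 6×L_1(5.2) + 18×L_2(5.2) + 11×L_3(5.2)
P(5.2) = 7.570500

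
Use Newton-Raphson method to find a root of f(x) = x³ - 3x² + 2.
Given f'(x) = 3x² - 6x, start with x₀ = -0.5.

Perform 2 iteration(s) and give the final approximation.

f(x) = x³ - 3x² + 2
f'(x) = 3x² - 6x
x₀ = -0.5

Newton-Raphson formula: x_{n+1} = x_n - f(x_n)/f'(x_n)

Iteration 1:
  f(-0.500000) = 1.125000
  f'(-0.500000) = 3.750000
  x_1 = -0.500000 - 1.125000/3.750000 = -0.800000
Iteration 2:
  f(-0.800000) = -0.432000
  f'(-0.800000) = 6.720000
  x_2 = -0.800000 - (-0.432000)/6.720000 = -0.735714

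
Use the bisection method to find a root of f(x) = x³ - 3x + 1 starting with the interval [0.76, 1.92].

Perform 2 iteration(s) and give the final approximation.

f(x) = x³ - 3x + 1
Initial interval: [0.76, 1.92]

Iteration 1:
  c_1 = (0.760000 + 1.920000)/2 = 1.340000
  f(c_1) = f(1.340000) = -0.613896
  f(a) × f(c) ≥ 0, new interval: [1.340000, 1.920000]
Iteration 2:
  c_2 = (1.340000 + 1.920000)/2 = 1.630000
  f(c_2) = f(1.630000) = 0.440747
  f(a) × f(c) < 0, new interval: [1.340000, 1.630000]

After 2 iteration(s), the approximation is c_2 = 1.630000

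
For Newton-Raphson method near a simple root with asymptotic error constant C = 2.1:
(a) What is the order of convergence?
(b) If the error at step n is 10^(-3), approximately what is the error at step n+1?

(a) Newton-Raphson has quadratic (order 2) convergence near simple roots.
    This means |e_{n+1}| ≈ C|e_n|².

(b) With |e_n| = 10^(-3) and C = 2.1:
    |e_{n+1}| ≈ 2.1 × (10^(-3))² = 2.1 × 10^(-6)

(a) 2 (quadratic); (b) |e_{n+1}| ≈ 2.100e-06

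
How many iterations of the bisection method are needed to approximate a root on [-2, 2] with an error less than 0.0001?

We need (b-a)/2^n ≤ 0.0001
(2 - (-2))/2^n ≤ 0.0001
4/2^n ≤ 0.0001
2^n ≥ 40000
n ≥ log₂(40000) = 15.29
n ≥ 16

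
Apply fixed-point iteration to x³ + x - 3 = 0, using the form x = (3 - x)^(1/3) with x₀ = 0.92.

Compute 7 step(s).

Equation: x³ + x - 3 = 0
Fixed-point form: x = (3 - x)^(1/3)
x₀ = 0.92

x_1 = g(0.920000) = 1.276501
x_2 = g(1.276501) = 1.198957
x_3 = g(1.198957) = 1.216675
x_4 = g(1.216675) = 1.212672
x_5 = g(1.212672) = 1.213579
x_6 = g(1.213579) = 1.213374
x_7 = g(1.213374) = 1.213420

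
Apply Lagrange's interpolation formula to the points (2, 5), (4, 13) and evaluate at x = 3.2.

Lagrange interpolation formula:
P(x) = Σ yᵢ × Lᵢ(x)
where Lᵢ(x) = Π_{j≠i} (x - xⱼ)/(xᵢ - xⱼ)

L_0(3.2) = (3.2 - 4)/(2 - 4) = 0.400000
L_1(3.2) = (3.2 - 2)/(4 - 2) = 0.600000

P(3.2) = 5×L_0(3.2) + 13×L_1(3.2)
P(3.2) = 9.800000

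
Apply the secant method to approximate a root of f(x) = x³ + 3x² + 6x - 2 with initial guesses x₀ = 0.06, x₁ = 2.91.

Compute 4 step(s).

f(x) = x³ + 3x² + 6x - 2
x₀ = 0.06, x₁ = 2.91

Secant formula: x_{n+1} = x_n - f(x_n)(x_n - x_{n-1})/(f(x_n) - f(x_{n-1}))

Iteration 1:
  f(0.060000) = -1.628984
  f(2.910000) = 65.506471
  x_2 = 2.910000 - 65.506471×(2.910000 - 0.060000)/(65.506471 - (-1.628984))
       = 0.129153
Iteration 2:
  f(2.910000) = 65.506471
  f(0.129153) = -1.172888
  x_3 = 0.129153 - (-1.172888)×(0.129153 - 2.910000)/(-1.172888 - 65.506471)
       = 0.178068
Iteration 3:
  f(0.129153) = -1.172888
  f(0.178068) = -0.830823
  x_4 = 0.178068 - (-0.830823)×(0.178068 - 0.129153)/(-0.830823 - (-1.172888))
       = 0.296875
Iteration 4:
  f(0.178068) = -0.830823
  f(0.296875) = 0.071817
  x_5 = 0.296875 - 0.071817×(0.296875 - 0.178068)/(0.071817 - (-0.830823))
       = 0.287422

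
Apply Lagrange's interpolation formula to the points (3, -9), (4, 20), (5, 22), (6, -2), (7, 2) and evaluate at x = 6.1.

Lagrange interpolation formula:
P(x) = Σ yᵢ × Lᵢ(x)
where Lᵢ(x) = Π_{j≠i} (x - xⱼ)/(xᵢ - xⱼ)

L_0(6.1) = (6.1 - 4)/(3 - 4) × (6.1 - 5)/(3 - 5) × (6.1 - 6)/(3 - 6) × (6.1 - 7)/(3 - 7) = -0.008662
L_1(6.1) = (6.1 - 3)/(4 - 3) × (6.1 - 5)/(4 - 5) × (6.1 - 6)/(4 - 6) × (6.1 - 7)/(4 - 7) = 0.051150
L_2(6.1) = (6.1 - 3)/(5 - 3) × (6.1 - 4)/(5 - 4) × (6.1 - 6)/(5 - 6) × (6.1 - 7)/(5 - 7) = -0.146475
L_3(6.1) = (6.1 - 3)/(6 - 3) × (6.1 - 4)/(6 - 4) × (6.1 - 5)/(6 - 5) × (6.1 - 7)/(6 - 7) = 1.074150
L_4(6.1) = (6.1 - 3)/(7 - 3) × (6.1 - 4)/(7 - 4) × (6.1 - 5)/(7 - 5) × (6.1 - 6)/(7 - 6) = 0.029837

P(6.1) = (-9)×L_0(6.1) + 20×L_1(6.1) + 22×L_2(6.1) + (-2)×L_3(6.1) + 2×L_4(6.1)
P(6.1) = -4.210112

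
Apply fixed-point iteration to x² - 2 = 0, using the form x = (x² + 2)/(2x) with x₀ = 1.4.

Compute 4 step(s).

Equation: x² - 2 = 0
Fixed-point form: x = (x² + 2)/(2x)
x₀ = 1.4

x_1 = g(1.400000) = 1.414286
x_2 = g(1.414286) = 1.414214
x_3 = g(1.414214) = 1.414214
x_4 = g(1.414214) = 1.414214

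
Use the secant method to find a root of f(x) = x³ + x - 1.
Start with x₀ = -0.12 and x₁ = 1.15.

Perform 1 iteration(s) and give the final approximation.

f(x) = x³ + x - 1
x₀ = -0.12, x₁ = 1.15

Secant formula: x_{n+1} = x_n - f(x_n)(x_n - x_{n-1})/(f(x_n) - f(x_{n-1}))

Iteration 1:
  f(-0.120000) = -1.121728
  f(1.150000) = 1.670875
  x_2 = 1.150000 - 1.670875×(1.150000 - (-0.120000))/(1.670875 - (-1.121728))
       = 0.390131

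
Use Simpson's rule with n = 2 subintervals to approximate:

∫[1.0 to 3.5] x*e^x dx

f(x) = x*e^x
a = 1.0, b = 3.5, n = 2
h = (b - a)/n = 1.250000

Simpson's rule: (h/3)[f(x₀) + 4f(x₁) + 2f(x₂) + ... + f(xₙ)]

x_0 = 1.0000, f(x_0) = 2.718282, coefficient = 1
x_1 = 2.2500, f(x_1) = 21.347406, coefficient = 4
x_2 = 3.5000, f(x_2) = 115.904082, coefficient = 1

I ≈ (1.250000/3) × 204.011986 = 85.004994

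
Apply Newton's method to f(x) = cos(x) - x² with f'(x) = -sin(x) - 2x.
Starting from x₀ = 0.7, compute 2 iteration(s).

f(x) = cos(x) - x²
f'(x) = -sin(x) - 2x
x₀ = 0.7

Newton-Raphson formula: x_{n+1} = x_n - f(x_n)/f'(x_n)

Iteration 1:
  f(0.700000) = 0.274842
  f'(0.700000) = -2.044218
  x_1 = 0.700000 - 0.274842/(-2.044218) = 0.834449
Iteration 2:
  f(0.834449) = -0.024718
  f'(0.834449) = -2.409823
  x_2 = 0.834449 - (-0.024718)/(-2.409823) = 0.824191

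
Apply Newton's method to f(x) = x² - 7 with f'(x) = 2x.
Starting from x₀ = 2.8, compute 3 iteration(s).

f(x) = x² - 7
f'(x) = 2x
x₀ = 2.8

Newton-Raphson formula: x_{n+1} = x_n - f(x_n)/f'(x_n)

Iteration 1:
  f(2.800000) = 0.840000
  f'(2.800000) = 5.600000
  x_1 = 2.800000 - 0.840000/5.600000 = 2.650000
Iteration 2:
  f(2.650000) = 0.022500
  f'(2.650000) = 5.300000
  x_2 = 2.650000 - 0.022500/5.300000 = 2.645755
Iteration 3:
  f(2.645755) = 0.000018
  f'(2.645755) = 5.291509
  x_3 = 2.645755 - 0.000018/5.291509 = 2.645751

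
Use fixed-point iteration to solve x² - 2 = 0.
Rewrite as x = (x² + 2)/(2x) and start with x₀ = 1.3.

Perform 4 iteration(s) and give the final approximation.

Equation: x² - 2 = 0
Fixed-point form: x = (x² + 2)/(2x)
x₀ = 1.3

x_1 = g(1.300000) = 1.419231
x_2 = g(1.419231) = 1.414222
x_3 = g(1.414222) = 1.414214
x_4 = g(1.414214) = 1.414214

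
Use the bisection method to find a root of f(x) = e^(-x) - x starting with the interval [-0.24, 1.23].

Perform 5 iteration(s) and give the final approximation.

f(x) = e^(-x) - x
Initial interval: [-0.24, 1.23]

Iteration 1:
  c_1 = (-0.240000 + 1.230000)/2 = 0.495000
  f(c_1) = f(0.495000) = 0.114571
  f(a) × f(c) ≥ 0, new interval: [0.495000, 1.230000]
Iteration 2:
  c_2 = (0.495000 + 1.230000)/2 = 0.862500
  f(c_2) = f(0.862500) = -0.440395
  f(a) × f(c) < 0, new interval: [0.495000, 0.862500]
Iteration 3:
  c_3 = (0.495000 + 0.862500)/2 = 0.678750
  f(c_3) = f(0.678750) = -0.171499
  f(a) × f(c) < 0, new interval: [0.495000, 0.678750]
Iteration 4:
  c_4 = (0.495000 + 0.678750)/2 = 0.586875
  f(c_4) = f(0.586875) = -0.030813
  f(a) × f(c) < 0, new interval: [0.495000, 0.586875]
Iteration 5:
  c_5 = (0.495000 + 0.586875)/2 = 0.540938
  f(c_5) = f(0.540938) = 0.041265
  f(a) × f(c) ≥ 0, new interval: [0.540938, 0.586875]

After 5 iteration(s), the approximation is c_5 = 0.540938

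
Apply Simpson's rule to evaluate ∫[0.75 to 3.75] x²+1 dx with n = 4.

f(x) = x²+1
a = 0.75, b = 3.75, n = 4
h = (b - a)/n = 0.750000

Simpson's rule: (h/3)[f(x₀) + 4f(x₁) + 2f(x₂) + ... + f(xₙ)]

x_0 = 0.7500, f(x_0) = 1.562500, coefficient = 1
x_1 = 1.5000, f(x_1) = 3.250000, coefficient = 4
x_2 = 2.2500, f(x_2) = 6.062500, coefficient = 2
x_3 = 3.0000, f(x_3) = 10.000000, coefficient = 4
x_4 = 3.7500, f(x_4) = 15.062500, coefficient = 1

I ≈ (0.750000/3) × 81.750000 = 20.437500
Exact value: 20.437500
Error: 0.000000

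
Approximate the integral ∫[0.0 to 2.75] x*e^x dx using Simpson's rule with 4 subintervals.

f(x) = x*e^x
a = 0.0, b = 2.75, n = 4
h = (b - a)/n = 0.687500

Simpson's rule: (h/3)[f(x₀) + 4f(x₁) + 2f(x₂) + ... + f(xₙ)]

x_0 = 0.0000, f(x_0) = 0.000000, coefficient = 1
x_1 = 0.6875, f(x_1) = 1.367257, coefficient = 4
x_2 = 1.3750, f(x_2) = 5.438230, coefficient = 2
x_3 = 2.0625, f(x_3) = 16.222819, coefficient = 4
x_4 = 2.7500, f(x_4) = 43.017238, coefficient = 1

I ≈ (0.687500/3) × 124.254003 = 28.474876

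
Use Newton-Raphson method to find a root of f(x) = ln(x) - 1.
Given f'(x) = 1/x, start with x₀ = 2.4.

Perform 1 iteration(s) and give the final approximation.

f(x) = ln(x) - 1
f'(x) = 1/x
x₀ = 2.4

Newton-Raphson formula: x_{n+1} = x_n - f(x_n)/f'(x_n)

Iteration 1:
  f(2.400000) = -0.124531
  f'(2.400000) = 0.416667
  x_1 = 2.400000 - (-0.124531)/0.416667 = 2.698875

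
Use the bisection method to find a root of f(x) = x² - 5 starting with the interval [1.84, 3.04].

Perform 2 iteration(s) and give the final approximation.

f(x) = x² - 5
Initial interval: [1.84, 3.04]

Iteration 1:
  c_1 = (1.840000 + 3.040000)/2 = 2.440000
  f(c_1) = f(2.440000) = 0.953600
  f(a) × f(c) < 0, new interval: [1.840000, 2.440000]
Iteration 2:
  c_2 = (1.840000 + 2.440000)/2 = 2.140000
  f(c_2) = f(2.140000) = -0.420400
  f(a) × f(c) ≥ 0, new interval: [2.140000, 2.440000]

After 2 iteration(s), the approximation is c_2 = 2.140000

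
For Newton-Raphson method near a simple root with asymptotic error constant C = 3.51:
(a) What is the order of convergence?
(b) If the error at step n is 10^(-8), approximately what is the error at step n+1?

(a) Newton-Raphson has quadratic (order 2) convergence near simple roots.
    This means |e_{n+1}| ≈ C|e_n|².

(b) With |e_n| = 10^(-8) and C = 3.51:
    |e_{n+1}| ≈ 3.51 × (10^(-8))² = 3.51 × 10^(-16)

(a) 2 (quadratic); (b) |e_{n+1}| ≈ 3.510e-16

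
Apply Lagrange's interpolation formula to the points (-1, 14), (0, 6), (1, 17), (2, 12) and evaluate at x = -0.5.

Lagrange interpolation formula:
P(x) = Σ yᵢ × Lᵢ(x)
where Lᵢ(x) = Π_{j≠i} (x - xⱼ)/(xᵢ - xⱼ)

L_0(-0.5) = (-0.5 - 0)/(-1 - 0) × (-0.5 - 1)/(-1 - 1) × (-0.5 - 2)/(-1 - 2) = 0.312500
L_1(-0.5) = (-0.5 - (-1))/(0 - (-1)) × (-0.5 - 1)/(0 - 1) × (-0.5 - 2)/(0 - 2) = 0.937500
L_2(-0.5) = (-0.5 - (-1))/(1 - (-1)) × (-0.5 - 0)/(1 - 0) × (-0.5 - 2)/(1 - 2) = -0.312500
L_3(-0.5) = (-0.5 - (-1))/(2 - (-1)) × (-0.5 - 0)/(2 - 0) × (-0.5 - 1)/(2 - 1) = 0.062500

P(-0.5) = 14×L_0(-0.5) + 6×L_1(-0.5) + 17×L_2(-0.5) + 12×L_3(-0.5)
P(-0.5) = 5.437500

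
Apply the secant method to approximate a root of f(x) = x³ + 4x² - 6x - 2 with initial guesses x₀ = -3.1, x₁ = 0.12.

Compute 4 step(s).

f(x) = x³ + 4x² - 6x - 2
x₀ = -3.1, x₁ = 0.12

Secant formula: x_{n+1} = x_n - f(x_n)(x_n - x_{n-1})/(f(x_n) - f(x_{n-1}))

Iteration 1:
  f(-3.100000) = 25.249000
  f(0.120000) = -2.660672
  x_2 = 0.120000 - (-2.660672)×(0.120000 - (-3.100000))/(-2.660672 - 25.249000)
       = -0.186968
Iteration 2:
  f(0.120000) = -2.660672
  f(-0.186968) = -0.744903
  x_3 = -0.186968 - (-0.744903)×(-0.186968 - 0.120000)/(-0.744903 - (-2.660672))
       = -0.306325
Iteration 3:
  f(-0.186968) = -0.744903
  f(-0.306325) = 0.184545
  x_4 = -0.306325 - 0.184545×(-0.306325 - (-0.186968))/(0.184545 - (-0.744903))
       = -0.282626
Iteration 4:
  f(-0.306325) = 0.184545
  f(-0.282626) = -0.007309
  x_5 = -0.282626 - (-0.007309)×(-0.282626 - (-0.306325))/(-0.007309 - 0.184545)
       = -0.283529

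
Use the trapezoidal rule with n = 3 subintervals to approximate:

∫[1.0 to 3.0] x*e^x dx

f(x) = x*e^x
a = 1.0, b = 3.0, n = 3
h = (b - a)/n = 0.666667

Trapezoidal rule: (h/2)[f(x₀) + 2f(x₁) + 2f(x₂) + ... + f(xₙ)]

x_0 = 1.0000, f(x_0) = 2.718282, coefficient = 1
x_1 = 1.6667, f(x_1) = 8.824150, coefficient = 2
x_2 = 2.3333, f(x_2) = 24.061937, coefficient = 2
x_3 = 3.0000, f(x_3) = 60.256611, coefficient = 1

I ≈ (0.666667/2) × 128.747066 = 42.915689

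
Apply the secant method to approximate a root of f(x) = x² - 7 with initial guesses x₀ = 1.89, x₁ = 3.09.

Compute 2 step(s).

f(x) = x² - 7
x₀ = 1.89, x₁ = 3.09

Secant formula: x_{n+1} = x_n - f(x_n)(x_n - x_{n-1})/(f(x_n) - f(x_{n-1}))

Iteration 1:
  f(1.890000) = -3.427900
  f(3.090000) = 2.548100
  x_2 = 3.090000 - 2.548100×(3.090000 - 1.890000)/(2.548100 - (-3.427900))
       = 2.578333
Iteration 2:
  f(3.090000) = 2.548100
  f(2.578333) = -0.352197
  x_3 = 2.578333 - (-0.352197)×(2.578333 - 3.090000)/(-0.352197 - 2.548100)
       = 2.640468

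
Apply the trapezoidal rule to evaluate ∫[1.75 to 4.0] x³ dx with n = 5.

f(x) = x³
a = 1.75, b = 4.0, n = 5
h = (b - a)/n = 0.450000

Trapezoidal rule: (h/2)[f(x₀) + 2f(x₁) + 2f(x₂) + ... + f(xₙ)]

x_0 = 1.7500, f(x_0) = 5.359375, coefficient = 1
x_1 = 2.2000, f(x_1) = 10.648000, coefficient = 2
x_2 = 2.6500, f(x_2) = 18.609625, coefficient = 2
x_3 = 3.1000, f(x_3) = 29.791000, coefficient = 2
x_4 = 3.5500, f(x_4) = 44.738875, coefficient = 2
x_5 = 4.0000, f(x_5) = 64.000000, coefficient = 1

I ≈ (0.450000/2) × 276.934375 = 62.310234
Exact value: 61.655273
Error: 0.654961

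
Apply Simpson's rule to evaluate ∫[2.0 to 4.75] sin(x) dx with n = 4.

f(x) = sin(x)
a = 2.0, b = 4.75, n = 4
h = (b - a)/n = 0.687500

Simpson's rule: (h/3)[f(x₀) + 4f(x₁) + 2f(x₂) + ... + f(xₙ)]

x_0 = 2.0000, f(x_0) = 0.909297, coefficient = 1
x_1 = 2.6875, f(x_1) = 0.438647, coefficient = 4
x_2 = 3.3750, f(x_2) = -0.231294, coefficient = 2
x_3 = 4.0625, f(x_3) = -0.796151, coefficient = 4
x_4 = 4.7500, f(x_4) = -0.999293, coefficient = 1

I ≈ (0.687500/3) × -1.982599 = -0.454345
Exact value: -0.453749
Error: 0.000597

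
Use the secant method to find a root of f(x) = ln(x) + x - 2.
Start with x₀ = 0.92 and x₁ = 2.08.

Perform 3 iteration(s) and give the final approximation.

f(x) = ln(x) + x - 2
x₀ = 0.92, x₁ = 2.08

Secant formula: x_{n+1} = x_n - f(x_n)(x_n - x_{n-1})/(f(x_n) - f(x_{n-1}))

Iteration 1:
  f(0.920000) = -1.163382
  f(2.080000) = 0.812368
  x_2 = 2.080000 - 0.812368×(2.080000 - 0.920000)/(0.812368 - (-1.163382))
       = 1.603043
Iteration 2:
  f(2.080000) = 0.812368
  f(1.603043) = 0.074947
  x_3 = 1.603043 - 0.074947×(1.603043 - 2.080000)/(0.074947 - 0.812368)
       = 1.554568
Iteration 3:
  f(1.603043) = 0.074947
  f(1.554568) = -0.004234
  x_4 = 1.554568 - (-0.004234)×(1.554568 - 1.603043)/(-0.004234 - 0.074947)
       = 1.557160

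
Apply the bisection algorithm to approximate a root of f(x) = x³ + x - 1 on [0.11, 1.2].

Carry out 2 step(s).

f(x) = x³ + x - 1
Initial interval: [0.11, 1.2]

Iteration 1:
  c_1 = (0.110000 + 1.200000)/2 = 0.655000
  f(c_1) = f(0.655000) = -0.063989
  f(a) × f(c) ≥ 0, new interval: [0.655000, 1.200000]
Iteration 2:
  c_2 = (0.655000 + 1.200000)/2 = 0.927500
  f(c_2) = f(0.927500) = 0.725388
  f(a) × f(c) < 0, new interval: [0.655000, 0.927500]

After 2 iteration(s), the approximation is c_2 = 0.927500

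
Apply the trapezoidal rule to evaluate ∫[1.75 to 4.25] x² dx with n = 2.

f(x) = x²
a = 1.75, b = 4.25, n = 2
h = (b - a)/n = 1.250000

Trapezoidal rule: (h/2)[f(x₀) + 2f(x₁) + 2f(x₂) + ... + f(xₙ)]

x_0 = 1.7500, f(x_0) = 3.062500, coefficient = 1
x_1 = 3.0000, f(x_1) = 9.000000, coefficient = 2
x_2 = 4.2500, f(x_2) = 18.062500, coefficient = 1

I ≈ (1.250000/2) × 39.125000 = 24.453125
Exact value: 23.802083
Error: 0.651042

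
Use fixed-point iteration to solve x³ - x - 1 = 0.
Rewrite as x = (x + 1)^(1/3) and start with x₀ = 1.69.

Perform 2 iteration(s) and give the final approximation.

Equation: x³ - x - 1 = 0
Fixed-point form: x = (x + 1)^(1/3)
x₀ = 1.69

x_1 = g(1.690000) = 1.390755
x_2 = g(1.390755) = 1.337145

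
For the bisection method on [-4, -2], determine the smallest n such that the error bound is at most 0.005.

We need (b-a)/2^n ≤ 0.005
(-2 - (-4))/2^n ≤ 0.005
2/2^n ≤ 0.005
2^n ≥ 400
n ≥ log₂(400) = 8.64
n ≥ 9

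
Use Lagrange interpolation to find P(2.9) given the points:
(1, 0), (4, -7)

Lagrange interpolation formula:
P(x) = Σ yᵢ × Lᵢ(x)
where Lᵢ(x) = Π_{j≠i} (x - xⱼ)/(xᵢ - xⱼ)

L_0(2.9) = (2.9 - 4)/(1 - 4) = 0.366667
L_1(2.9) = (2.9 - 1)/(4 - 1) = 0.633333

P(2.9) = 0×L_0(2.9) + (-7)×L_1(2.9)
P(2.9) = -4.433333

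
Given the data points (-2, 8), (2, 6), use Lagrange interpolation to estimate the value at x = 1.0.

Lagrange interpolation formula:
P(x) = Σ yᵢ × Lᵢ(x)
where Lᵢ(x) = Π_{j≠i} (x - xⱼ)/(xᵢ - xⱼ)

L_0(1.0) = (1.0 - 2)/(-2 - 2) = 0.250000
L_1(1.0) = (1.0 - (-2))/(2 - (-2)) = 0.750000

P(1.0) = 8×L_0(1.0) + 6×L_1(1.0)
P(1.0) = 6.500000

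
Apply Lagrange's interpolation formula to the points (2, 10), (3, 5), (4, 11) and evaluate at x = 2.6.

Lagrange interpolation formula:
P(x) = Σ yᵢ × Lᵢ(x)
where Lᵢ(x) = Π_{j≠i} (x - xⱼ)/(xᵢ - xⱼ)

L_0(2.6) = (2.6 - 3)/(2 - 3) × (2.6 - 4)/(2 - 4) = 0.280000
L_1(2.6) = (2.6 - 2)/(3 - 2) × (2.6 - 4)/(3 - 4) = 0.840000
L_2(2.6) = (2.6 - 2)/(4 - 2) × (2.6 - 3)/(4 - 3) = -0.120000

P(2.6) = 10×L_0(2.6) + 5×L_1(2.6) + 11×L_2(2.6)
P(2.6) = 5.680000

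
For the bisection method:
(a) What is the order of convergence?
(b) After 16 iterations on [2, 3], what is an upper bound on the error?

(a) Bisection has linear (order 1) convergence; the error is halved each step.

(b) Error bound = (b-a)/2^n = (3 - 2)/2^{16}
    = 1/2^{16}

(a) 1 (linear); (b) error ≤ 1.53e-05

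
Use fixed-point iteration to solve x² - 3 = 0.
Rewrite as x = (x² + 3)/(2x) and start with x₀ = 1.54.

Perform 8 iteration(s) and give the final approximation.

Equation: x² - 3 = 0
Fixed-point form: x = (x² + 3)/(2x)
x₀ = 1.54

x_1 = g(1.540000) = 1.744026
x_2 = g(1.744026) = 1.732092
x_3 = g(1.732092) = 1.732051
x_4 = g(1.732051) = 1.732051
x_5 = g(1.732051) = 1.732051
x_6 = g(1.732051) = 1.732051
x_7 = g(1.732051) = 1.732051
x_8 = g(1.732051) = 1.732051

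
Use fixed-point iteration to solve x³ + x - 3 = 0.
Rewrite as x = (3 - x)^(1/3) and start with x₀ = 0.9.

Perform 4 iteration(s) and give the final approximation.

Equation: x³ + x - 3 = 0
Fixed-point form: x = (3 - x)^(1/3)
x₀ = 0.9

x_1 = g(0.900000) = 1.280579
x_2 = g(1.280579) = 1.198011
x_3 = g(1.198011) = 1.216888
x_4 = g(1.216888) = 1.212624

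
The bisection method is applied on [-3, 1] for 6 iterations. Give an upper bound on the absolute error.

Bisection error bound: |error| ≤ (b-a)/2^n
|error| ≤ (1 - (-3))/2^6 = 4/2^6
|error| ≤ 0.0625000000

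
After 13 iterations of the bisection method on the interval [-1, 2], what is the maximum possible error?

Bisection error bound: |error| ≤ (b-a)/2^n
|error| ≤ (2 - (-1))/2^13 = 3/2^13
|error| ≤ 0.0003662109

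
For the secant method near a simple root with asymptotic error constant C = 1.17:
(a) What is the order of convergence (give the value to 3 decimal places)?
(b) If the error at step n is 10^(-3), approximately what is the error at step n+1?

(a) Secant method has superlinear convergence with order φ = (1+√5)/2 ≈ 1.618.
    This means |e_{n+1}| ≈ C|e_n|^1.618.

(b) With |e_n| = 10^(-3) and C = 1.17:
    |e_{n+1}| ≈ 1.17 × (10^(-3))^1.618 = 1.17 × 10^(-4.85)

(a) ≈ 1.618 (golden ratio); (b) |e_{n+1}| ≈ 1.637e-05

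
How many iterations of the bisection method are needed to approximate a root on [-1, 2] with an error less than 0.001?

We need (b-a)/2^n ≤ 0.001
(2 - (-1))/2^n ≤ 0.001
3/2^n ≤ 0.001
2^n ≥ 3000
n ≥ log₂(3000) = 11.55
n ≥ 12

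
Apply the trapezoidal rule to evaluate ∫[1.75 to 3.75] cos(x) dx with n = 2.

f(x) = cos(x)
a = 1.75, b = 3.75, n = 2
h = (b - a)/n = 1.000000

Trapezoidal rule: (h/2)[f(x₀) + 2f(x₁) + 2f(x₂) + ... + f(xₙ)]

x_0 = 1.7500, f(x_0) = -0.178246, coefficient = 1
x_1 = 2.7500, f(x_1) = -0.924302, coefficient = 2
x_2 = 3.7500, f(x_2) = -0.820559, coefficient = 1

I ≈ (1.000000/2) × -2.847410 = -1.423705
Exact value: -1.555547
Error: 0.131842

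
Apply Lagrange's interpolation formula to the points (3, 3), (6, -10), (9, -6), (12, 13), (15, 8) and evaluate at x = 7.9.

Lagrange interpolation formula:
P(x) = Σ yᵢ × Lᵢ(x)
where Lᵢ(x) = Π_{j≠i} (x - xⱼ)/(xᵢ - xⱼ)

L_0(7.9) = (7.9 - 6)/(3 - 6) × (7.9 - 9)/(3 - 9) × (7.9 - 12)/(3 - 12) × (7.9 - 15)/(3 - 15) = -0.031296
L_1(7.9) = (7.9 - 3)/(6 - 3) × (7.9 - 9)/(6 - 9) × (7.9 - 12)/(6 - 12) × (7.9 - 15)/(6 - 15) = 0.322845
L_2(7.9) = (7.9 - 3)/(9 - 3) × (7.9 - 6)/(9 - 6) × (7.9 - 12)/(9 - 12) × (7.9 - 15)/(9 - 15) = 0.836463
L_3(7.9) = (7.9 - 3)/(12 - 3) × (7.9 - 6)/(12 - 6) × (7.9 - 9)/(12 - 9) × (7.9 - 15)/(12 - 15) = -0.149611
L_4(7.9) = (7.9 - 3)/(15 - 3) × (7.9 - 6)/(15 - 6) × (7.9 - 9)/(15 - 9) × (7.9 - 12)/(15 - 12) = 0.021599

P(7.9) = 3×L_0(7.9) + (-10)×L_1(7.9) + (-6)×L_2(7.9) + 13×L_3(7.9) + 8×L_4(7.9)
P(7.9) = -10.113280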